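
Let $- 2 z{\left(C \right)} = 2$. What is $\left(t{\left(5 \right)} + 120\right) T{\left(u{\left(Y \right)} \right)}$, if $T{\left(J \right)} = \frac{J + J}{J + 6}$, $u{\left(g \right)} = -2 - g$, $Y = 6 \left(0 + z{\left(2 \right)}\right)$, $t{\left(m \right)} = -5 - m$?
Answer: $88$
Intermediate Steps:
$z{\left(C \right)} = -1$ ($z{\left(C \right)} = \left(- \frac{1}{2}\right) 2 = -1$)
$Y = -6$ ($Y = 6 \left(0 - 1\right) = 6 \left(-1\right) = -6$)
$T{\left(J \right)} = \frac{2 J}{6 + J}$
$\left(t{\left(5 \right)} + 120\right) T{\left(u{\left(Y \right)} \right)} = \left(\left(-5 - 5\right) + 120\right) \frac{2 \left(-2 - -6\right)}{6 - -4} = \left(\left(-5 - 5\right) + 120\right) \frac{2 \left(-2 + 6\right)}{6 + \left(-2 + 6\right)} = \left(-10 + 120\right) 2 \cdot 4 \frac{1}{6 + 4} = 110 \cdot 2 \cdot 4 \cdot \frac{1}{10} = 110 \cdot \frac{4}{5} = 88$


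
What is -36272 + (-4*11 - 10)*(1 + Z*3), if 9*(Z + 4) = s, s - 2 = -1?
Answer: -35696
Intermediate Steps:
s = 1 (s = 2 - 1 = 1)
Z = -35/9 (Z = -4 + (⅑)*1 = -4 + ⅑ = -35/9 ≈ -3.8889)
-36272 + (-4*11 - 10)*(1 + Z*3) = -36272 + (-4*11 - 10)*(1 - 35/9*3) = -36272 + (-44 - 10)*(1 - 35/3) = -36272 - 54*(-32/3) = -36272 + 576 = -35696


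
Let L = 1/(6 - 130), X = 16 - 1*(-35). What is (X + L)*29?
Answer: 183367/124 ≈ 1478.8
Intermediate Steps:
X = 51 (X = 16 + 35 = 51)
L = -1/124 (L = 1/(-124) = -1/124 ≈ -0.0080645)
(X + L)*29 = (51 - 1/124)*29 = (6323/124)*29 = 183367/124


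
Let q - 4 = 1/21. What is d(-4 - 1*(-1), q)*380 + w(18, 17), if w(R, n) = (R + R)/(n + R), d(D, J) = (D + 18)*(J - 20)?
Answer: -3182464/35 ≈ -90928.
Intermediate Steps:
q = 85/21 (q = 4 + 1/21 = 85/21 ≈ 4.0476)
d(D, J) = (-20 + J)*(18 + D) (d(D, J) = (18 + D)*(-20 + J) = (-20 + J)*(18 + D))
w(R, n) = 2*R/(R + n) (w(R, n) = (2*R)/(R + n) = 2*R/(R + n))
d(-4 - 1*(-1), q)*380 + w(18, 17) = (-360 - 20*(-4 - 1*(-1)) + 18*(85/21) + (-4 - 1*(-1))*(85/21))*380 + 2*18/(18 + 17) = (-360 - 20*(-4 + 1) + 510/7 + (-4 + 1)*(85/21))*380 + 2*18/35 = (-360 - 20*(-3) + 510/7 - 3*85/21)*380 + 2*18*(1/35) = (-360 + 60 + 510/7 - 85/7)*380 + 36/35 = -1675/7*380 + 36/35 = -636500/7 + 36/35 = -3182464/35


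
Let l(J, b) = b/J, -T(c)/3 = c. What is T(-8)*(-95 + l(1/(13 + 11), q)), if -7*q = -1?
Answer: -15384/7 ≈ -2197.7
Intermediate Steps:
q = ⅐ (q = -⅐*(-1) = ⅐ ≈ 0.14286)
T(c) = -3*c
T(-8)*(-95 + l(1/(13 + 11), q)) = (-3*(-8))*(-95 + 1/(7*(1/(13 + 11)))) = 24*(-95 + 1/(7*(1/24))) = 24*(-95 + (⅐)*24) = 24*(-95 + 24/7) = 24*(-641/7) = -15384/7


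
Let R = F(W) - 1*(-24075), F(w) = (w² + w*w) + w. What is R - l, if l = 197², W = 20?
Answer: -13914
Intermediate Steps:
F(w) = w + 2*w² (F(w) = (w² + w²) + w = 2*w² + w = w + 2*w²)
R = 24895 (R = 20*(1 + 2*20) - 1*(-24075) = 20*(1 + 40) + 24075 = 20*41 + 24075 = 820 + 24075 = 24895)
l = 38809
R - l = 24895 - 1*38809 = 24895 - 38809 = -13914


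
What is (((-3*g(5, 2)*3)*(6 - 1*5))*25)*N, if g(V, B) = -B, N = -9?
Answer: -4050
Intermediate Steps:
(((-3*g(5, 2)*3)*(6 - 1*5))*25)*N = (((-3*(-1*2)*3)*(6 - 1*5))*25)*(-9) = (((-(-6)*3)*(6 - 5))*25)*(-9) = ((-3*(-6)*1)*25)*(-9) = ((18*1)*25)*(-9) = (18*25)*(-9) = 450*(-9) = -4050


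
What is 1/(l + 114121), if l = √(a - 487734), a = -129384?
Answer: 114121/13024219759 - I*√617118/13024219759 ≈ 8.7622e-6 - 6.0316e-8*I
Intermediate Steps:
l = I*√617118 (l = √(-129384 - 487734) = √(-617118) = I*√617118 ≈ 785.57*I)
1/(l + 114121) = 1/(I*√617118 + 114121) = 1/(114121 + I*√617118)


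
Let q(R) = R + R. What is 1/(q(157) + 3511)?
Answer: 1/3825 ≈ 0.00026144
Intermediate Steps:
q(R) = 2*R
1/(q(157) + 3511) = 1/(2*157 + 3511) = 1/(314 + 3511) = 1/3825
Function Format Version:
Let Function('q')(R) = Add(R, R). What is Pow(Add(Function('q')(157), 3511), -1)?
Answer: Rational(1, 3825) ≈ 0.00026144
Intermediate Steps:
Function('q')(R) = Mul(2, R)
Pow(Add(Function('q')(157), 3511), -1) = Pow(Add(Mul(2, 157), 3511), -1) = Pow(Add(314, 3511), -1) = Pow(3825, -1) = Rational(1, 3825)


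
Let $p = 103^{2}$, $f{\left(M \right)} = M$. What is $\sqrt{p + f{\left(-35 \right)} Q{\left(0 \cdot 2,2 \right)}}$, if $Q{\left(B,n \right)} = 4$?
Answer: $19 \sqrt{29} \approx 102.32$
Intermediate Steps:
$p = 10609$
$\sqrt{p + f{\left(-35 \right)} Q{\left(0 \cdot 2,2 \right)}} = \sqrt{10609 - 140} = \sqrt{10469} = 19 \sqrt{29}$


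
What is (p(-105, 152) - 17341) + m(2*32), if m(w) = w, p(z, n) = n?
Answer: -17125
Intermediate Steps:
(p(-105, 152) - 17341) + m(2*32) = (152 - 17341) + 2*32 = -17189 + 64 = -17125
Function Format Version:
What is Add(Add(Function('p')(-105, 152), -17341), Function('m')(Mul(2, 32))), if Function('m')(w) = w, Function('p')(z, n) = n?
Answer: -17125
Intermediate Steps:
Add(Add(Function('p')(-105, 152), -17341), Function('m')(Mul(2, 32))) = Add(Add(152, -17341), Mul(2, 32)) = Add(-17189, 64) = -17125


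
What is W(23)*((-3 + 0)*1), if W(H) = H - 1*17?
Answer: -18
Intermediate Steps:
W(H) = -17 + H (W(H) = H - 17 = -17 + H)
W(23)*((-3 + 0)*1) = (-17 + 23)*((-3 + 0)*1) = 6*(-3*1) = 6*(-3) = -18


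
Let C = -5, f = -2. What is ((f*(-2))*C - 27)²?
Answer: 2209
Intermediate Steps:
((f*(-2))*C - 27)² = (-2*(-2)*(-5) - 27)² = (4*(-5) - 27)² = (-20 - 27)² = (-47)² = 2209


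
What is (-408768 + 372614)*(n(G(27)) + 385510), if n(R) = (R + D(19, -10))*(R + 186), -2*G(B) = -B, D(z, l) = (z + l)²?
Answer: -29238661727/2 ≈ -1.4619e+10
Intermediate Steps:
D(z, l) = (l + z)²
G(B) = B/2 (G(B) = -(-1)*B/2 = B/2)
n(R) = (81 + R)*(186 + R) (n(R) = (R + (-10 + 19)²)*(R + 186) = (R + 9²)*(186 + R) = (R + 81)*(186 + R) = (81 + R)*(186 + R))
(-408768 + 372614)*(n(G(27)) + 385510) = (-408768 + 372614)*((15066 + ((½)*27)² + 267*((½)*27)) + 385510) = -36154*((15066 + (27/2)² + 267*(27/2)) + 385510) = -36154*((15066 + 729/4 + 7209/2) + 385510) = -36154*(75411/4 + 385510) = -36154*1617451/4 = -29238661727/2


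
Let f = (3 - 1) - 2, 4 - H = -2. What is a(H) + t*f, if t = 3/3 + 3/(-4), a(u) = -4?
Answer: -4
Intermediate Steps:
H = 6 (H = 4 - 1*(-2) = 4 + 2 = 6)
f = 0 (f = 2 - 2 = 0)
t = ¼ (t = 3*(⅓) + 3*(-¼) = 1 - ¾ = ¼ ≈ 0.25000)
a(H) + t*f = -4 + (¼)*0 = -4 + 0 = -4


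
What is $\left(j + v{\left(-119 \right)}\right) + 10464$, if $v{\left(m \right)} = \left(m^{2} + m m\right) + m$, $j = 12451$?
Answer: $51118$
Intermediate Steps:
$v{\left(m \right)} = m + 2 m^{2}$ ($v{\left(m \right)} = \left(m^{2} + m^{2}\right) + m = 2 m^{2} + m = m + 2 m^{2}$)
$\left(j + v{\left(-119 \right)}\right) + 10464 = \left(12451 - 119 \left(1 + 2 \left(-119\right)\right)\right) + 10464 = \left(12451 - 119 \left(1 - 238\right)\right) + 10464 = \left(12451 - -28203\right) + 10464 = \left(12451 + 28203\right) + 10464 = 40654 + 10464 = 51118$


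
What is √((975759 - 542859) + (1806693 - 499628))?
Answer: √1739965 ≈ 1319.1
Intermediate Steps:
√((975759 - 542859) + (1806693 - 499628)) = √(432900 + 1307065) = √1739965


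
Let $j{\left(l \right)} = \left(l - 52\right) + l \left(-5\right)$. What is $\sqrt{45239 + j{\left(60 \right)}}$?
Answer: $\sqrt{44947} \approx 212.01$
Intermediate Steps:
$j{\left(l \right)} = -52 - 4 l$ ($j{\left(l \right)} = \left(-52 + l\right) - 5 l = -52 - 4 l$)
$\sqrt{45239 + j{\left(60 \right)}} = \sqrt{45239 - 292} = \sqrt{44947}$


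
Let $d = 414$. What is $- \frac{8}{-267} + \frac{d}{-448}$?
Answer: $- \frac{53477}{59808} \approx -0.89415$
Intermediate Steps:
$- \frac{8}{-267} + \frac{d}{-448} = - \frac{8}{-267} + \frac{414}{-448} = \left(-8\right) \left(- \frac{1}{267}\right) + 414 \left(- \frac{1}{448}\right) = \frac{8}{267} - \frac{207}{224} = - \frac{53477}{59808}$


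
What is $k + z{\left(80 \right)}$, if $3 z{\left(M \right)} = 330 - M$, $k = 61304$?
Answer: $\frac{184162}{3} \approx 61387.0$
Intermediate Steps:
$z{\left(M \right)} = 110 - \frac{M}{3}$ ($z{\left(M \right)} = \frac{330 - M}{3} = 110 - \frac{M}{3}$)
$k + z{\left(80 \right)} = 61304 + \left(110 - \frac{80}{3}\right) = 61304 + \frac{250}{3} = \frac{184162}{3}$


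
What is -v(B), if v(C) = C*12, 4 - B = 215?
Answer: 2532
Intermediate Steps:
B = -211 (B = 4 - 1*215 = 4 - 215 = -211)
v(C) = 12*C
-v(B) = -12*(-211) = -1*(-2532) = 2532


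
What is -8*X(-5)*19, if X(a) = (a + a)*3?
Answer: 4560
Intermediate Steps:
X(a) = 6*a (X(a) = (2*a)*3 = 6*a)
-8*X(-5)*19 = -48*(-5)*19 = -8*(-30)*19 = 240*19 = 4560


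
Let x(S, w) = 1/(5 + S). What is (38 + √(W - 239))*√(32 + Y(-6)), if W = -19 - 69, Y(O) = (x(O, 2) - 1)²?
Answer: 228 + 6*I*√327 ≈ 228.0 + 108.5*I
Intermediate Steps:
Y(O) = (-1 + 1/(5 + O))² (Y(O) = (1/(5 + O) - 1)² = (-1 + 1/(5 + O))²)
W = -88
(38 + √(W - 239))*√(32 + Y(-6)) = (38 + √(-88 - 239))*√(32 + (4 - 6)²/(5 - 6)²) = (38 + √(-327))*√(32 + (-2)²/(-1)²) = (38 + I*√327)*√(32 + 4*1) = (38 + I*√327)*√(32 + 4) = (38 + I*√327)*√36 = (38 + I*√327)*6 = 228 + 6*I*√327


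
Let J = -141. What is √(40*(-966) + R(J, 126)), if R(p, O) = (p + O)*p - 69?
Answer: 3*I*√4066 ≈ 191.3*I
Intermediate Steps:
R(p, O) = -69 + p*(O + p) (R(p, O) = (O + p)*p - 69 = p*(O + p) - 69 = -69 + p*(O + p))
√(40*(-966) + R(J, 126)) = √(40*(-966) + (-69 + (-141)² + 126*(-141))) = √(-38640 + (-69 + 19881 - 17766)) = √(-38640 + 2046) = √(-36594) = 3*I*√4066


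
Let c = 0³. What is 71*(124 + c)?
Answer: 8804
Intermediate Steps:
c = 0
71*(124 + c) = 71*(124 + 0) = 71*124 = 8804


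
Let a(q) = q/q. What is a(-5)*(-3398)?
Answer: -3398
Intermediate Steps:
a(q) = 1
a(-5)*(-3398) = 1*(-3398) = -3398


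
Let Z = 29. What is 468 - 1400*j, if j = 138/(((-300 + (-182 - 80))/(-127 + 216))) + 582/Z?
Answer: 24179532/8149 ≈ 2967.2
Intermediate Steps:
j = -14547/8149 (j = 138/(((-300 + (-182 - 80))/(-127 + 216))) + 582/29 = 138/(((-300 - 262)/89)) + 582*(1/29) = 138/((-562*1/89)) + 582/29 = 138/(-562/89) + 582/29 = 138*(-89/562) + 582/29 = -6141/281 + 582/29 = -14547/8149 ≈ -1.7851)
468 - 1400*j = 468 - 1400*(-14547/8149) = 468 + 20365800/8149 = 24179532/8149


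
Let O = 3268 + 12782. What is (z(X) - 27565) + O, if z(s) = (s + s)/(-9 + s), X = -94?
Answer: -1185857/103 ≈ -11513.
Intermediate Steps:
z(s) = 2*s/(-9 + s) (z(s) = (2*s)/(-9 + s) = 2*s/(-9 + s))
O = 16050
(z(X) - 27565) + O = (2*(-94)/(-9 - 94) - 27565) + 16050 = (2*(-94)/(-103) - 27565) + 16050 = (2*(-94)*(-1/103) - 27565) + 16050 = (188/103 - 27565) + 16050 = -2839007/103 + 16050 = -1185857/103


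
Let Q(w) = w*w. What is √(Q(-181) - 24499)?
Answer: 9*√102 ≈ 90.896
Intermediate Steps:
Q(w) = w²
√(Q(-181) - 24499) = √((-181)² - 24499) = √(32761 - 24499) = √8262 = 9*√102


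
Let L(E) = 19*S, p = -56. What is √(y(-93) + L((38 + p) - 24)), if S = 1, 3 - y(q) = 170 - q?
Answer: I*√241 ≈ 15.524*I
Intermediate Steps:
y(q) = -167 + q (y(q) = 3 - (170 - q) = 3 + (-170 + q) = -167 + q)
L(E) = 19 (L(E) = 19*1 = 19)
√(y(-93) + L((38 + p) - 24)) = √((-167 - 93) + 19) = √(-260 + 19) = √(-241) = I*√241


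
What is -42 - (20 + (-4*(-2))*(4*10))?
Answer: -382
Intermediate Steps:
-42 - (20 + (-4*(-2))*(4*10)) = -42 - (20 + 8*40) = -42 - (20 + 320) = -42 - 1*340 = -42 - 340 = -382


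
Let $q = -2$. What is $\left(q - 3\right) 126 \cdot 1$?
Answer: $-630$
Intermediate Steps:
$\left(q - 3\right) 126 \cdot 1 = \left(-2 - 3\right) 126 \cdot 1 = \left(-2 - 3\right) 126 = \left(-5\right) 126 = -630$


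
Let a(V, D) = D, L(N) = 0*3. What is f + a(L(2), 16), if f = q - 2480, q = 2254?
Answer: -210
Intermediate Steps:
L(N) = 0
f = -226 (f = 2254 - 2480 = -226)
f + a(L(2), 16) = -226 + 16 = -210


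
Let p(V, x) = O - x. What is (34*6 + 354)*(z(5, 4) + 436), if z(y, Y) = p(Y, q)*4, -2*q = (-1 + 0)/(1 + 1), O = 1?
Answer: 244962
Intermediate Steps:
q = ¼ (q = -(-1 + 0)/(2*(1 + 1)) = -(-1)/(2*2) = -½*(-½) = ¼ ≈ 0.25000)
p(V, x) = 1 - x
z(y, Y) = 3 (z(y, Y) = (1 - 1*¼)*4 = (1 - ¼)*4 = (¾)*4 = 3)
(34*6 + 354)*(z(5, 4) + 436) = (34*6 + 354)*(3 + 436) = (204 + 354)*439 = 558*439 = 244962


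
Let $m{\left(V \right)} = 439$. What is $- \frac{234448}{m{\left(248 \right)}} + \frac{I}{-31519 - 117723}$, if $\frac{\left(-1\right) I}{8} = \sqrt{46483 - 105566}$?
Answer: $- \frac{234448}{439} + \frac{4 i \sqrt{59083}}{74621} \approx -534.05 + 0.01303 i$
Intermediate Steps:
$I = - 8 i \sqrt{59083}$ ($I = - 8 \sqrt{46483 - 105566} = - 8 \sqrt{-59083} = - 8 i \sqrt{59083} \approx - 1944.6 i$)
$- \frac{234448}{m{\left(248 \right)}} + \frac{I}{-31519 - 117723} = - \frac{234448}{439} + \frac{\left(-8\right) i \sqrt{59083}}{-31519 - 117723} = - \frac{234448}{439} + \frac{\left(-8\right) i \sqrt{59083}}{-149242} = - \frac{234448}{439} + - 8 i \sqrt{59083} \left(- \frac{1}{149242}\right) = - \frac{234448}{439} + \frac{4 i \sqrt{59083}}{74621}$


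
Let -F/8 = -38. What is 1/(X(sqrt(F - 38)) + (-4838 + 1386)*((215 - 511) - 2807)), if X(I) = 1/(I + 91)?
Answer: 85853121431/919620518957708233 + sqrt(266)/919620518957708233 ≈ 9.3357e-8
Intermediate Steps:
F = 304 (F = -8*(-38) = 304)
X(I) = 1/(91 + I)
1/(X(sqrt(F - 38)) + (-4838 + 1386)*((215 - 511) - 2807)) = 1/(1/(91 + sqrt(304 - 38)) + (-4838 + 1386)*((215 - 511) - 2807)) = 1/(1/(91 + sqrt(266)) - 3452*(-296 - 2807)) = 1/(1/(91 + sqrt(266)) - 3452*(-3103)) = 1/(1/(91 + sqrt(266)) + 10711556) = 1/(10711556 + 1/(91 + sqrt(266)))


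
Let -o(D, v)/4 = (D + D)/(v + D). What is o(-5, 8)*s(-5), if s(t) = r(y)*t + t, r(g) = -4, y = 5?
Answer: 200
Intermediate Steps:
s(t) = -3*t (s(t) = -4*t + t = -3*t)
o(D, v) = -8*D/(D + v) (o(D, v) = -4*(D + D)/(v + D) = -4*2*D/(D + v) = -8*D/(D + v))
o(-5, 8)*s(-5) = (-8*(-5)/(-5 + 8))*(-3*(-5)) = -8*(-5)/3*15 = -8*(-5)*⅓*15 = (40/3)*15 = 200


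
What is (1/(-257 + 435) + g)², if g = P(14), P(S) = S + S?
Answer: 24850225/31684 ≈ 784.31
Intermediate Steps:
P(S) = 2*S
g = 28 (g = 2*14 = 28)
(1/(-257 + 435) + g)² = (1/(-257 + 435) + 28)² = (1/178 + 28)² = (4985/178)² = 24850225/31684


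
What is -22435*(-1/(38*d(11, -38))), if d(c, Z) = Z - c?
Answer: -3205/266 ≈ -12.049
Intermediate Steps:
-22435*(-1/(38*d(11, -38))) = -22435*(-1/(38*(-38 - 1*11))) = -22435*(-1/(38*(-38 - 11))) = -22435/((-49*(-38))) = -22435/1862 = -22435*1/1862 = -3205/266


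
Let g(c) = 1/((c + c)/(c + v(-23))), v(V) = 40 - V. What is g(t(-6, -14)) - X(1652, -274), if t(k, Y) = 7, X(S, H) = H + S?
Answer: -1373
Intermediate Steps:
g(c) = (63 + c)/(2*c) (g(c) = 1/((c + c)/(c + (40 - 1*(-23)))) = 1/((2*c)/(c + (40 + 23))) = 1/((2*c)/(c + 63)) = 1/((2*c)/(63 + c)) = 1/(2*c/(63 + c)) = (63 + c)/(2*c))
g(t(-6, -14)) - X(1652, -274) = (1/2)*(63 + 7)/7 - (-274 + 1652) = (1/2)*(1/7)*70 - 1*1378 = 5 - 1378 = -1373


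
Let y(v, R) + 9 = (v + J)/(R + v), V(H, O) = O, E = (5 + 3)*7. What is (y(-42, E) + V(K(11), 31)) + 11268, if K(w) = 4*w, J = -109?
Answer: 157909/14 ≈ 11279.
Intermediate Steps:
E = 56 (E = 8*7 = 56)
y(v, R) = -9 + (-109 + v)/(R + v) (y(v, R) = -9 + (v - 109)/(R + v) = -9 + (-109 + v)/(R + v))
(y(-42, E) + V(K(11), 31)) + 11268 = ((-109 - 9*56 - 8*(-42))/(56 - 42) + 31) + 11268 = ((-109 - 504 + 336)/14 + 31) + 11268 = ((1/14)*(-277) + 31) + 11268 = (-277/14 + 31) + 11268 = 157/14 + 11268 = 157909/14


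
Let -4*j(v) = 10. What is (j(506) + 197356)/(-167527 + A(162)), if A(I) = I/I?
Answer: -3209/2724 ≈ -1.1780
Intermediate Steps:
A(I) = 1
j(v) = -5/2 (j(v) = -¼*10 = -5/2)
(j(506) + 197356)/(-167527 + A(162)) = (-5/2 + 197356)/(-167527 + 1) = (394707/2)/(-167526) = (394707/2)*(-1/167526) = -3209/2724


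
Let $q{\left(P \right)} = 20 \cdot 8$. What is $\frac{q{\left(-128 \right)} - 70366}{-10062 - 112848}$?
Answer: $\frac{11701}{20485} \approx 0.5712$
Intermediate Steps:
$q{\left(P \right)} = 160$
$\frac{q{\left(-128 \right)} - 70366}{-10062 - 112848} = \frac{160 - 70366}{-10062 - 112848} = - \frac{70206}{-10062 + \left(-172515 + 59667\right)} = - \frac{70206}{-10062 - 112848} = - \frac{70206}{-122910} = \left(-70206\right) \left(- \frac{1}{122910}\right) = \frac{11701}{20485}$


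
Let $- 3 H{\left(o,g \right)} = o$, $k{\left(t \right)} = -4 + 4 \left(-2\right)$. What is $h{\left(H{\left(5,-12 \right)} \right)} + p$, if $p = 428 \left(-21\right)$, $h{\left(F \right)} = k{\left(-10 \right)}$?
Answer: $-9000$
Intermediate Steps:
$k{\left(t \right)} = -12$ ($k{\left(t \right)} = -4 - 8 = -12$)
$H{\left(o,g \right)} = - \frac{o}{3}$
$h{\left(F \right)} = -12$
$p = -8988$
$h{\left(H{\left(5,-12 \right)} \right)} + p = -12 - 8988 = -9000$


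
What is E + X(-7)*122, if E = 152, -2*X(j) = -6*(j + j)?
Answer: -4972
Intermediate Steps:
X(j) = 6*j (X(j) = -(-3)*(j + j) = -(-3)*2*j = -(-6)*j = 6*j)
E + X(-7)*122 = 152 + (6*(-7))*122 = 152 - 42*122 = 152 - 5124 = -4972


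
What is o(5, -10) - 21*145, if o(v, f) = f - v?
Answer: -3060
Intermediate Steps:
o(5, -10) - 21*145 = (-10 - 1*5) - 21*145 = (-10 - 5) - 3045 = -15 - 3045 = -3060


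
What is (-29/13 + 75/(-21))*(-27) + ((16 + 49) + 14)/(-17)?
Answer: 235163/1547 ≈ 152.01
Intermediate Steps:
(-29/13 + 75/(-21))*(-27) + ((16 + 49) + 14)/(-17) = (-29*1/13 + 75*(-1/21))*(-27) + (65 + 14)*(-1/17) = (-29/13 - 25/7)*(-27) + 79*(-1/17) = -528/91*(-27) - 79/17 = 14256/91 - 79/17 = 235163/1547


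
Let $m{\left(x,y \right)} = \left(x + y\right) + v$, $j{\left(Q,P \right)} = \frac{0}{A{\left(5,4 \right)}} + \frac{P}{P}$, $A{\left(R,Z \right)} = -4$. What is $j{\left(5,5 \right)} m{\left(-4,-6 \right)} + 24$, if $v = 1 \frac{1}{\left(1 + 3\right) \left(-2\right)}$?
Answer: $\frac{111}{8} \approx 13.875$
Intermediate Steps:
$v = - \frac{1}{8}$ ($v = 1 \frac{1}{4 \left(-2\right)} = 1 \frac{1}{-8} = 1 \left(- \frac{1}{8}\right) = - \frac{1}{8} \approx -0.125$)
$j{\left(Q,P \right)} = 1$ ($j{\left(Q,P \right)} = \frac{0}{-4} + \frac{P}{P} = 0 \left(- \frac{1}{4}\right) + 1 = 0 + 1 = 1$)
$m{\left(x,y \right)} = - \frac{1}{8} + x + y$ ($m{\left(x,y \right)} = \left(x + y\right) - \frac{1}{8} = - \frac{1}{8} + x + y$)
$j{\left(5,5 \right)} m{\left(-4,-6 \right)} + 24 = 1 \left(- \frac{1}{8} - 4 - 6\right) + 24 = 1 \left(- \frac{81}{8}\right) + 24 = - \frac{81}{8} + 24 = \frac{111}{8}$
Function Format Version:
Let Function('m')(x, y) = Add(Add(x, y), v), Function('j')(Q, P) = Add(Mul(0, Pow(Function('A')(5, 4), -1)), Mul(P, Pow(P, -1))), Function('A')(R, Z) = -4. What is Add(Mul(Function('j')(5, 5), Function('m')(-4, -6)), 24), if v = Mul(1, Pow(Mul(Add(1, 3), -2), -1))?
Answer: Rational(111, 8) ≈ 13.875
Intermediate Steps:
v = Rational(-1, 8) (v = Mul(1, Pow(Mul(4, -2), -1)) = Mul(1, Pow(-8, -1)) = Mul(1, Rational(-1, 8)) = Rational(-1, 8) ≈ -0.12500)
Function('j')(Q, P) = 1 (Function('j')(Q, P) = Add(Mul(0, Pow(-4, -1)), Mul(P, Pow(P, -1))) = Add(Mul(0, Rational(-1, 4)), 1) = Add(0, 1) = 1)
Function('m')(x, y) = Add(Rational(-1, 8), x, y) (Function('m')(x, y) = Add(Add(x, y), Rational(-1, 8)) = Add(Rational(-1, 8), x, y))
Add(Mul(Function('j')(5, 5), Function('m')(-4, -6)), 24) = Add(Mul(1, Add(Rational(-1, 8), -4, -6)), 24) = Add(Mul(1, Rational(-81, 8)), 24) = Add(Rational(-81, 8), 24) = Rational(111, 8)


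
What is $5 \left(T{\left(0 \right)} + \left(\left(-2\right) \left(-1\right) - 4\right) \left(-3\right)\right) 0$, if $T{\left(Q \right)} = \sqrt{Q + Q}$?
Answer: $0$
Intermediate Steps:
$T{\left(Q \right)} = \sqrt{2} \sqrt{Q}$ ($T{\left(Q \right)} = \sqrt{2 Q} = \sqrt{2} \sqrt{Q}$)
$5 \left(T{\left(0 \right)} + \left(\left(-2\right) \left(-1\right) - 4\right) \left(-3\right)\right) 0 = 5 \left(\sqrt{2} \sqrt{0} + \left(\left(-2\right) \left(-1\right) - 4\right) \left(-3\right)\right) 0 = 5 \left(\sqrt{2} \cdot 0 + \left(2 - 4\right) \left(-3\right)\right) 0 = 5 \left(0 - -6\right) 0 = 5 \left(0 + 6\right) 0 = 5 \cdot 6 \cdot 0 = 30 \cdot 0 = 0$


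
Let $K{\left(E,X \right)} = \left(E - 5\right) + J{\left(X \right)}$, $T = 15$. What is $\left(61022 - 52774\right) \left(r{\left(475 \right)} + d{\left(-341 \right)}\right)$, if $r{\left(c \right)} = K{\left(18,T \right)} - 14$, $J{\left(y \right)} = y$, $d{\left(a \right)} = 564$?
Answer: $4767344$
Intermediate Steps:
$K{\left(E,X \right)} = -5 + E + X$ ($K{\left(E,X \right)} = \left(E - 5\right) + X = \left(-5 + E\right) + X = -5 + E + X$)
$r{\left(c \right)} = 14$ ($r{\left(c \right)} = \left(-5 + 18 + 15\right) - 14 = 28 - 14 = 14$)
$\left(61022 - 52774\right) \left(r{\left(475 \right)} + d{\left(-341 \right)}\right) = \left(61022 - 52774\right) \left(14 + 564\right) = 8248 \cdot 578 = 4767344$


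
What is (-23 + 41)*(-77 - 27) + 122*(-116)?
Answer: -16024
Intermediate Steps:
(-23 + 41)*(-77 - 27) + 122*(-116) = 18*(-104) - 14152 = -1872 - 14152 = -16024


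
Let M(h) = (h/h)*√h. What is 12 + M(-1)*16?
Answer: 12 + 16*I ≈ 12.0 + 16.0*I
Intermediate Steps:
M(h) = √h (M(h) = 1*√h = √h)
12 + M(-1)*16 = 12 + √(-1)*16 = 12 + I*16 = 12 + 16*I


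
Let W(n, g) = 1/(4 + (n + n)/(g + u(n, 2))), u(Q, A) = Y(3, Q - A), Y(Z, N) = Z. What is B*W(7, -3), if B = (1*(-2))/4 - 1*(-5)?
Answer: 0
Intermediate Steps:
u(Q, A) = 3
W(n, g) = 1/(4 + 2*n/(3 + g)) (W(n, g) = 1/(4 + (n + n)/(g + 3)) = 1/(4 + (2*n)/(3 + g)) = 1/(4 + 2*n/(3 + g)))
B = 9/2 (B = -2*¼ + 5 = -½ + 5 = 9/2 ≈ 4.5000)
B*W(7, -3) = 9*((3 - 3)/(2*(6 + 7 + 2*(-3))))/2 = 9*((½)*0/(6 + 7 - 6))/2 = 9*((½)*0/7)/2 = 9*((½)*(⅐)*0)/2 = (9/2)*0 = 0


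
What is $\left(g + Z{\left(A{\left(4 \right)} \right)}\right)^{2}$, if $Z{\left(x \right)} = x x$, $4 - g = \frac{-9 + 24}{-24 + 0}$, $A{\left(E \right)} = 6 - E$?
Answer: $\frac{4761}{64} \approx 74.391$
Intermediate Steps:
$g = \frac{37}{8}$ ($g = 4 - \frac{-9 + 24}{-24 + 0} = 4 - \frac{15}{-24} = 4 - 15 \left(- \frac{1}{24}\right) = 4 - - \frac{5}{8} = 4 + \frac{5}{8} = \frac{37}{8} \approx 4.625$)
$Z{\left(x \right)} = x^{2}$
$\left(g + Z{\left(A{\left(4 \right)} \right)}\right)^{2} = \left(\frac{37}{8} + \left(6 - 4\right)^{2}\right)^{2} = \left(\frac{37}{8} + 2^{2}\right)^{2} = \left(\frac{37}{8} + 4\right)^{2} = \left(\frac{69}{8}\right)^{2} = \frac{4761}{64}$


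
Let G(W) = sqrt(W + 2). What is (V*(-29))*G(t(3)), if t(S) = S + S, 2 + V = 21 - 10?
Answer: -522*sqrt(2) ≈ -738.22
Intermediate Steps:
V = 9 (V = -2 + (21 - 10) = -2 + 11 = 9)
t(S) = 2*S
G(W) = sqrt(2 + W)
(V*(-29))*G(t(3)) = (9*(-29))*sqrt(2 + 2*3) = -261*sqrt(2 + 6) = -522*sqrt(2)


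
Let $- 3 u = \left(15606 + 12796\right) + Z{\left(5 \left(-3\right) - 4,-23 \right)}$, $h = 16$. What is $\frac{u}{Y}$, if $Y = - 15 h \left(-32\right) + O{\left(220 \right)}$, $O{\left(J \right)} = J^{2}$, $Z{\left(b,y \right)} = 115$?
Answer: $- \frac{28517}{168240} \approx -0.1695$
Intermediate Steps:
$u = - \frac{28517}{3}$ ($u = - \frac{\left(15606 + 12796\right) + 115}{3} = - \frac{28402 + 115}{3} = \left(- \frac{1}{3}\right) 28517 = - \frac{28517}{3} \approx -9505.7$)
$Y = 56080$ ($Y = \left(-15\right) 16 \left(-32\right) + 220^{2} = \left(-240\right) \left(-32\right) + 48400 = 7680 + 48400 = 56080$)
$\frac{u}{Y} = - \frac{28517}{3 \cdot 56080} = \left(- \frac{28517}{3}\right) \frac{1}{56080} = - \frac{28517}{168240}$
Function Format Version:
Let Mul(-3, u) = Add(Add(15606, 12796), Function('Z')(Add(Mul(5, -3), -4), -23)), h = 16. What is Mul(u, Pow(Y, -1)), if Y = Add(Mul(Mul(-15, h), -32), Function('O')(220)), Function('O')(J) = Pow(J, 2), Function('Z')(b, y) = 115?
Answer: Rational(-28517, 168240) ≈ -0.16950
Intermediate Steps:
u = Rational(-28517, 3) (u = Mul(Rational(-1, 3), Add(Add(15606, 12796), 115)) = Mul(Rational(-1, 3), Add(28402, 115)) = Mul(Rational(-1, 3), 28517) = Rational(-28517, 3) ≈ -9505.7)
Y = 56080 (Y = Add(Mul(Mul(-15, 16), -32), Pow(220, 2)) = Add(Mul(-240, -32), 48400) = Add(7680, 48400) = 56080)
Mul(u, Pow(Y, -1)) = Mul(Rational(-28517, 3), Pow(56080, -1)) = Mul(Rational(-28517, 3), Rational(1, 56080)) = Rational(-28517, 168240)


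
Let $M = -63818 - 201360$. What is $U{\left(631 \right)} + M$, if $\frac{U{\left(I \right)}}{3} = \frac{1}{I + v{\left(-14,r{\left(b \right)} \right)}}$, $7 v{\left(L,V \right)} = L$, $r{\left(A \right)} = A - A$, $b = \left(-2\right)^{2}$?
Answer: $- \frac{166796959}{629} \approx -2.6518 \cdot 10^{5}$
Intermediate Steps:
$b = 4$
$r{\left(A \right)} = 0$
$v{\left(L,V \right)} = \frac{L}{7}$
$U{\left(I \right)} = \frac{3}{-2 + I}$ ($U{\left(I \right)} = \frac{3}{I + \frac{1}{7} \left(-14\right)} = \frac{3}{I - 2} = \frac{3}{-2 + I}$)
$M = -265178$
$U{\left(631 \right)} + M = \frac{3}{-2 + 631} - 265178 = \frac{3}{629} - 265178 = - \frac{166796959}{629}$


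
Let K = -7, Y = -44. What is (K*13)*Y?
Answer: 4004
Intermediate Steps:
(K*13)*Y = -7*13*(-44) = -91*(-44) = 4004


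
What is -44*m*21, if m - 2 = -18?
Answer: 14784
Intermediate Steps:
m = -16 (m = 2 - 18 = -16)
-44*m*21 = -44*(-16)*21 = 704*21 = 14784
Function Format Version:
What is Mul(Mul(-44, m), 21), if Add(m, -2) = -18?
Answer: 14784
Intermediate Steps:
m = -16 (m = Add(2, -18) = -16)
Mul(Mul(-44, m), 21) = Mul(Mul(-44, -16), 21) = Mul(704, 21) = 14784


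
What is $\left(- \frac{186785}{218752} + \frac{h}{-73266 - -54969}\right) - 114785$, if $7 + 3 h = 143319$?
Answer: $- \frac{1378324330335179}{12007516032} \approx -1.1479 \cdot 10^{5}$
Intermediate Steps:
$h = \frac{143312}{3}$ ($h = - \frac{7}{3} + \frac{1}{3} \cdot 143319 = - \frac{7}{3} + 47773 = \frac{143312}{3} \approx 47771.0$)
$\left(- \frac{186785}{218752} + \frac{h}{-73266 - -54969}\right) - 114785 = \left(- \frac{186785}{218752} + \frac{143312}{3 \left(-73266 - -54969\right)}\right) - 114785 = \left(\left(-186785\right) \frac{1}{218752} + \frac{143312}{3 \left(-73266 + 54969\right)}\right) - 114785 = \left(- \frac{186785}{218752} + \frac{143312}{3 \left(-18297\right)}\right) - 114785 = \left(- \frac{186785}{218752} + \frac{143312}{3} \left(- \frac{1}{18297}\right)\right) - 114785 = \left(- \frac{186785}{218752} - \frac{143312}{54891}\right) - 114785 = - \frac{41602602059}{12007516032} - 114785 = - \frac{1378324330335179}{12007516032}$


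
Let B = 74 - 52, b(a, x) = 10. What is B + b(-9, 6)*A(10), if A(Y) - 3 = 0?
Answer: 52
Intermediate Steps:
B = 22
A(Y) = 3 (A(Y) = 3 + 0 = 3)
B + b(-9, 6)*A(10) = 22 + 10*3 = 22 + 30 = 52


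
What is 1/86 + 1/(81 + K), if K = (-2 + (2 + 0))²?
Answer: 167/6966 ≈ 0.023974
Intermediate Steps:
K = 0 (K = (-2 + 2)² = 0² = 0)
1/86 + 1/(81 + K) = 1/86 + 1/(81 + 0) = 1/86 + 1/81 = 167/6966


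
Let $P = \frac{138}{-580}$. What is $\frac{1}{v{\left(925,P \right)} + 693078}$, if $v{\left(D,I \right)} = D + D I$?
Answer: $\frac{58}{40239409} \approx 1.4414 \cdot 10^{-6}$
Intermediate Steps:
$P = - \frac{69}{290}$ ($P = 138 \left(- \frac{1}{580}\right) = - \frac{69}{290} \approx -0.23793$)
$\frac{1}{v{\left(925,P \right)} + 693078} = \frac{1}{925 \left(1 - \frac{69}{290}\right) + 693078} = \frac{1}{925 \cdot \frac{221}{290} + 693078} = \frac{1}{\frac{40885}{58} + 693078} = \frac{1}{\frac{40239409}{58}} = \frac{58}{40239409}$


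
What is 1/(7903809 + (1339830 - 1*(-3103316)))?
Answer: 1/12346955 ≈ 8.0992e-8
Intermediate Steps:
1/(7903809 + (1339830 - 1*(-3103316))) = 1/(7903809 + (1339830 + 3103316)) = 1/(7903809 + 4443146) = 1/12346955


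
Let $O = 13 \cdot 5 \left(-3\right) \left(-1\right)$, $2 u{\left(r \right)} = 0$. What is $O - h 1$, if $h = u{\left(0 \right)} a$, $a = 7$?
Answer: $195$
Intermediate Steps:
$u{\left(r \right)} = 0$ ($u{\left(r \right)} = \frac{1}{2} \cdot 0 = 0$)
$h = 0$ ($h = 0 \cdot 7 = 0$)
$O = 195$ ($O = 13 \left(\left(-15\right) \left(-1\right)\right) = 13 \cdot 15 = 195$)
$O - h 1 = 195 - 0 \cdot 1 = 195 - 0 = 195 + 0 = 195$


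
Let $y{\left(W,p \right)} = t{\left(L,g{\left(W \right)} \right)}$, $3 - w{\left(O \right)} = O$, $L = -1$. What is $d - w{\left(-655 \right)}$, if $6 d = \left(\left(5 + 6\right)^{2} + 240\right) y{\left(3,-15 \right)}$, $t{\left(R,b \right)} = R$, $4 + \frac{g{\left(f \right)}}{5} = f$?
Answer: $- \frac{4309}{6} \approx -718.17$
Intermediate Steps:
$g{\left(f \right)} = -20 + 5 f$
$w{\left(O \right)} = 3 - O$
$y{\left(W,p \right)} = -1$
$d = - \frac{361}{6}$ ($d = \frac{\left(\left(5 + 6\right)^{2} + 240\right) \left(-1\right)}{6} = \frac{\left(11^{2} + 240\right) \left(-1\right)}{6} = \frac{\left(121 + 240\right) \left(-1\right)}{6} = \frac{361 \left(-1\right)}{6} = \frac{1}{6} \left(-361\right) = - \frac{361}{6} \approx -60.167$)
$d - w{\left(-655 \right)} = - \frac{361}{6} - \left(3 - -655\right) = - \frac{361}{6} - \left(3 + 655\right) = - \frac{361}{6} - 658 = - \frac{4309}{6}$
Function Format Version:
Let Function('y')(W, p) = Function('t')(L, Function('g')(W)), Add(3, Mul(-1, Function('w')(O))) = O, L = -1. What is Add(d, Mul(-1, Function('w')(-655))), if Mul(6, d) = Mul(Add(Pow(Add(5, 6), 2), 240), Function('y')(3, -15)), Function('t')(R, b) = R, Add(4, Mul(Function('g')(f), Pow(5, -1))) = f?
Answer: Rational(-4309, 6) ≈ -718.17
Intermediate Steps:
Function('g')(f) = Add(-20, Mul(5, f))
Function('w')(O) = Add(3, Mul(-1, O))
Function('y')(W, p) = -1
d = Rational(-361, 6) (d = Mul(Rational(1, 6), Mul(Add(Pow(Add(5, 6), 2), 240), -1)) = Mul(Rational(1, 6), Mul(Add(Pow(11, 2), 240), -1)) = Mul(Rational(1, 6), Mul(Add(121, 240), -1)) = Mul(Rational(1, 6), Mul(361, -1)) = Mul(Rational(1, 6), -361) = Rational(-361, 6) ≈ -60.167)
Add(d, Mul(-1, Function('w')(-655))) = Add(Rational(-361, 6), Mul(-1, Add(3, Mul(-1, -655)))) = Add(Rational(-361, 6), Mul(-1, Add(3, 655))) = Add(Rational(-361, 6), Mul(-1, 658)) = Add(Rational(-361, 6), -658) = Rational(-4309, 6)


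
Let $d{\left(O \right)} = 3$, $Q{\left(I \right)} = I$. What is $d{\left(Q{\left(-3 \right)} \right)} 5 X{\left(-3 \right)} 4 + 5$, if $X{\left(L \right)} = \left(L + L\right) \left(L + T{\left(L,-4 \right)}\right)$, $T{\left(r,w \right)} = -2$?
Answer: $1805$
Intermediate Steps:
$X{\left(L \right)} = 2 L \left(-2 + L\right)$ ($X{\left(L \right)} = \left(L + L\right) \left(L - 2\right) = 2 L \left(-2 + L\right)$)
$d{\left(Q{\left(-3 \right)} \right)} 5 X{\left(-3 \right)} 4 + 5 = 3 \cdot 5 \cdot 2 \left(-3\right) \left(-2 - 3\right) 4 + 5 = 3 \cdot 5 \cdot 2 \left(-3\right) \left(-5\right) 4 + 5 = 3 \cdot 5 \cdot 30 \cdot 4 + 5 = 3 \cdot 150 \cdot 4 + 5 = 3 \cdot 600 + 5 = 1800 + 5 = 1805$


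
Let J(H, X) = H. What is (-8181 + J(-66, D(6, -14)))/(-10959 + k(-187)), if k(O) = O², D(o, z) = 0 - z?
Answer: -8247/24010 ≈ -0.34348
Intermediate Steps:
D(o, z) = -z
(-8181 + J(-66, D(6, -14)))/(-10959 + k(-187)) = (-8181 - 66)/(-10959 + (-187)²) = -8247/(-10959 + 34969) = -8247/24010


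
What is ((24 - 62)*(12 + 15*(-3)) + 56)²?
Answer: 1716100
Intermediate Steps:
((24 - 62)*(12 + 15*(-3)) + 56)² = (-38*(12 - 45) + 56)² = (-38*(-33) + 56)² = (1254 + 56)² = 1310² = 1716100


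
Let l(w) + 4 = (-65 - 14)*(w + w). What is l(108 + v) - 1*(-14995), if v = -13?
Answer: -19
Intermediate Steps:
l(w) = -4 - 158*w (l(w) = -4 + (-65 - 14)*(w + w) = -4 - 158*w)
l(108 + v) - 1*(-14995) = (-4 - 158*(108 - 13)) - 1*(-14995) = (-4 - 158*95) + 14995 = (-4 - 15010) + 14995 = -15014 + 14995 = -19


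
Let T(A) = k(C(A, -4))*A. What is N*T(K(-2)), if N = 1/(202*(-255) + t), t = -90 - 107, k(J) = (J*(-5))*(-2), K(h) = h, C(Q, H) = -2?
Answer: -40/51707 ≈ -0.00077359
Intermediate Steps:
k(J) = 10*J (k(J) = -5*J*(-2) = 10*J)
t = -197
T(A) = -20*A (T(A) = (10*(-2))*A = -20*A)
N = -1/51707 (N = 1/(202*(-255) - 197) = 1/(-51510 - 197) = 1/(-51707) = -1/51707 ≈ -1.9340e-5)
N*T(K(-2)) = -(-20)*(-2)/51707 = -1/51707*40 = -40/51707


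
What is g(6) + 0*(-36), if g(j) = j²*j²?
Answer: 1296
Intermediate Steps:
g(j) = j⁴
g(6) + 0*(-36) = 6⁴ + 0*(-36) = 1296 + 0 = 1296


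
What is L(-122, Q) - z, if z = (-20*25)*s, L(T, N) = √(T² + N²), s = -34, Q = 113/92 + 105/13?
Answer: -17000 + √21414166385/1196 ≈ -16878.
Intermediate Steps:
Q = 11129/1196 (Q = 113*(1/92) + 105*(1/13) = 113/92 + 105/13 = 11129/1196 ≈ 9.3052)
L(T, N) = √(N² + T²)
z = 17000 (z = -20*25*(-34) = -500*(-34) = 17000)
L(-122, Q) - z = √((11129/1196)² + (-122)²) - 1*17000 = √(123854641/1430416 + 14884) - 17000 = √(21414166385/1430416) - 17000 = √21414166385/1196 - 17000 = -17000 + √21414166385/1196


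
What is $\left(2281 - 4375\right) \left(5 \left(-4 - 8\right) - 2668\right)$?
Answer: $5712432$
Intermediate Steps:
$\left(2281 - 4375\right) \left(5 \left(-4 - 8\right) - 2668\right) = - 2094 \left(5 \left(-12\right) - 2668\right) = - 2094 \left(-60 - 2668\right) = \left(-2094\right) \left(-2728\right) = 5712432$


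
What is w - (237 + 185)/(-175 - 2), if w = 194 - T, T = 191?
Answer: 953/177 ≈ 5.3842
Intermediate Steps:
w = 3 (w = 194 - 1*191 = 194 - 191 = 3)
w - (237 + 185)/(-175 - 2) = 3 - (237 + 185)/(-175 - 2) = 3 - 422/(-177) = 3 - 422*(-1)/177 = 3 - 1*(-422/177) = 3 + 422/177 = 953/177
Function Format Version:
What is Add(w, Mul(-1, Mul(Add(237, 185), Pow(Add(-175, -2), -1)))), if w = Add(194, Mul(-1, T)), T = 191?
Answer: Rational(953, 177) ≈ 5.3842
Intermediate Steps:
w = 3 (w = Add(194, Mul(-1, 191)) = Add(194, -191) = 3)
Add(w, Mul(-1, Mul(Add(237, 185), Pow(Add(-175, -2), -1)))) = Add(3, Mul(-1, Mul(Add(237, 185), Pow(Add(-175, -2), -1)))) = Add(3, Mul(-1, Mul(422, Pow(-177, -1)))) = Add(3, Mul(-1, Mul(422, Rational(-1, 177)))) = Add(3, Mul(-1, Rational(-422, 177))) = Add(3, Rational(422, 177)) = Rational(953, 177)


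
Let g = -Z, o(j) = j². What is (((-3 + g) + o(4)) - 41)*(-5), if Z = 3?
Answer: 155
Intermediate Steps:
g = -3 (g = -1*3 = -3)
(((-3 + g) + o(4)) - 41)*(-5) = (((-3 - 3) + 4²) - 41)*(-5) = ((-6 + 16) - 41)*(-5) = (10 - 41)*(-5) = -31*(-5) = 155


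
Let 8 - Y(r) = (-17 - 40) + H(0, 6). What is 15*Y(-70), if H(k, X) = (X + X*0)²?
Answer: 435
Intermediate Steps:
H(k, X) = X² (H(k, X) = (X + 0)² = X²)
Y(r) = 29 (Y(r) = 8 - ((-17 - 40) + 6²) = 8 - (-57 + 36) = 8 - 1*(-21) = 8 + 21 = 29)
15*Y(-70) = 15*29 = 435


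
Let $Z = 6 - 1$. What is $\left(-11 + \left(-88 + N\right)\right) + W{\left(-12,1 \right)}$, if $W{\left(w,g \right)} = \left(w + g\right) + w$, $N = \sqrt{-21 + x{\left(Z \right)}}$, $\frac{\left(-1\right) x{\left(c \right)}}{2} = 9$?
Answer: $-122 + i \sqrt{39} \approx -122.0 + 6.245 i$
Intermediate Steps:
$Z = 5$ ($Z = 6 - 1 = 5$)
$x{\left(c \right)} = -18$ ($x{\left(c \right)} = \left(-2\right) 9 = -18$)
$N = i \sqrt{39}$ ($N = \sqrt{-21 - 18} = \sqrt{-39} = i \sqrt{39} \approx 6.245 i$)
$W{\left(w,g \right)} = g + 2 w$ ($W{\left(w,g \right)} = \left(g + w\right) + w = g + 2 w$)
$\left(-11 + \left(-88 + N\right)\right) + W{\left(-12,1 \right)} = \left(-11 - \left(88 - i \sqrt{39}\right)\right) + \left(1 + 2 \left(-12\right)\right) = \left(-99 + i \sqrt{39}\right) + \left(1 - 24\right) = \left(-99 + i \sqrt{39}\right) - 23 = -122 + i \sqrt{39}$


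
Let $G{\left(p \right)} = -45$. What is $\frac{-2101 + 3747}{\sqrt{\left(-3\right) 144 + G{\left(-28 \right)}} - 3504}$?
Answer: $- \frac{1922528}{4092831} - \frac{1646 i \sqrt{53}}{4092831} \approx -0.46973 - 0.0029278 i$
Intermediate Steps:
$\frac{-2101 + 3747}{\sqrt{\left(-3\right) 144 + G{\left(-28 \right)}} - 3504} = \frac{-2101 + 3747}{\sqrt{\left(-3\right) 144 - 45} - 3504} = \frac{1646}{\sqrt{-432 - 45} - 3504} = \frac{1646}{\sqrt{-477} - 3504} = \frac{1646}{3 i \sqrt{53} - 3504} = \frac{1646}{-3504 + 3 i \sqrt{53}}$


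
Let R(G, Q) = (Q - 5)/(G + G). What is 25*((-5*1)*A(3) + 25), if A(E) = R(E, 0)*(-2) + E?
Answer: 125/3 ≈ 41.667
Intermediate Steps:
R(G, Q) = (-5 + Q)/(2*G) (R(G, Q) = (-5 + Q)/((2*G)) = (-5 + Q)*(1/(2*G)) = (-5 + Q)/(2*G))
A(E) = E + 5/E (A(E) = ((-5 + 0)/(2*E))*(-2) + E = ((½)*(-5)/E)*(-2) + E = -5/(2*E)*(-2) + E = 5/E + E = E + 5/E)
25*((-5*1)*A(3) + 25) = 25*((-5*1)*(3 + 5/3) + 25) = 25*(-5*(3 + 5*(⅓)) + 25) = 25*(-5*(3 + 5/3) + 25) = 25*(-5*14/3 + 25) = 25*(-70/3 + 25) = 25*(5/3) = 125/3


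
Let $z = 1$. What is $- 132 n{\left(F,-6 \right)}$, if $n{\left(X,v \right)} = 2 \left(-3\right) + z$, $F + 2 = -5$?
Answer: $660$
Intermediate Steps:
$F = -7$ ($F = -2 - 5 = -7$)
$n{\left(X,v \right)} = -5$ ($n{\left(X,v \right)} = 2 \left(-3\right) + 1 = -6 + 1 = -5$)
$- 132 n{\left(F,-6 \right)} = \left(-132\right) \left(-5\right) = 660$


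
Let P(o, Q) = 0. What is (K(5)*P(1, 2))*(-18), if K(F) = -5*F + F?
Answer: 0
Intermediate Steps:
K(F) = -4*F
(K(5)*P(1, 2))*(-18) = (-4*5*0)*(-18) = -20*0*(-18) = 0*(-18) = 0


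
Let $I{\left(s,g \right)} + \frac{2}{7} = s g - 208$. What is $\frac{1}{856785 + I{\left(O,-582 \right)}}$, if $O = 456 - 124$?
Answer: $\frac{7}{4643469} \approx 1.5075 \cdot 10^{-6}$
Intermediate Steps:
$O = 332$
$I{\left(s,g \right)} = - \frac{1458}{7} + g s$ ($I{\left(s,g \right)} = - \frac{2}{7} + \left(s g - 208\right) = - \frac{2}{7} + \left(g s - 208\right) = - \frac{2}{7} + \left(-208 + g s\right) = - \frac{1458}{7} + g s$)
$\frac{1}{856785 + I{\left(O,-582 \right)}} = \frac{1}{856785 - \frac{1354026}{7}} = \frac{1}{\frac{4643469}{7}} = \frac{7}{4643469}$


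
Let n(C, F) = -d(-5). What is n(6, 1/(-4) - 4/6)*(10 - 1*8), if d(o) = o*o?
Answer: -50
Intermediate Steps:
d(o) = o²
n(C, F) = -25 (n(C, F) = -1*(-5)² = -1*25 = -25)
n(6, 1/(-4) - 4/6)*(10 - 1*8) = -25*(10 - 1*8) = -25*(10 - 8) = -25*2 = -50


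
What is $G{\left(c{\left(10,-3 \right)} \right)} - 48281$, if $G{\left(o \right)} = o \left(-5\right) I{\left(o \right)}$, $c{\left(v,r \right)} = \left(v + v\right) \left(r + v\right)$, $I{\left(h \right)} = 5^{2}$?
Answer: $-65781$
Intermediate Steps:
$I{\left(h \right)} = 25$
$c{\left(v,r \right)} = 2 v \left(r + v\right)$
$G{\left(o \right)} = - 125 o$ ($G{\left(o \right)} = o \left(-5\right) 25 = - 5 o 25 = - 125 o$)
$G{\left(c{\left(10,-3 \right)} \right)} - 48281 = - 125 \cdot 2 \cdot 10 \left(-3 + 10\right) - 48281 = - 125 \cdot 2 \cdot 10 \cdot 7 - 48281 = \left(-125\right) 140 - 48281 = -17500 - 48281 = -65781$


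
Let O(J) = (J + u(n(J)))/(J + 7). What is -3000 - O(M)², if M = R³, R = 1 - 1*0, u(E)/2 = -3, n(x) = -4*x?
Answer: -192025/64 ≈ -3000.4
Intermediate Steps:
u(E) = -6 (u(E) = 2*(-3) = -6)
R = 1 (R = 1 + 0 = 1)
M = 1 (M = 1³ = 1)
O(J) = (-6 + J)/(7 + J) (O(J) = (J - 6)/(J + 7) = (-6 + J)/(7 + J))
-3000 - O(M)² = -3000 - ((-6 + 1)/(7 + 1))² = -3000 - (-5/8)² = -3000 - 1*25/64 = -3000 - 25/64 = -192025/64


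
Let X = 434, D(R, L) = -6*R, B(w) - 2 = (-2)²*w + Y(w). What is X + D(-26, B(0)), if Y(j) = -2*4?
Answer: 590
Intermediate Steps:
Y(j) = -8
B(w) = -6 + 4*w (B(w) = 2 + ((-2)²*w - 8) = 2 + (4*w - 8) = 2 + (-8 + 4*w) = -6 + 4*w)
X + D(-26, B(0)) = 434 - 6*(-26) = 434 + 156 = 590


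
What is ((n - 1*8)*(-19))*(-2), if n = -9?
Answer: -646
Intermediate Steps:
((n - 1*8)*(-19))*(-2) = ((-9 - 1*8)*(-19))*(-2) = ((-9 - 8)*(-19))*(-2) = -17*(-19)*(-2) = 323*(-2) = -646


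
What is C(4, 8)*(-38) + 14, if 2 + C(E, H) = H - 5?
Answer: -24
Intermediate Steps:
C(E, H) = -7 + H (C(E, H) = -2 + (H - 5) = -2 + (-5 + H) = -7 + H)
C(4, 8)*(-38) + 14 = (-7 + 8)*(-38) + 14 = 1*(-38) + 14 = -38 + 14 = -24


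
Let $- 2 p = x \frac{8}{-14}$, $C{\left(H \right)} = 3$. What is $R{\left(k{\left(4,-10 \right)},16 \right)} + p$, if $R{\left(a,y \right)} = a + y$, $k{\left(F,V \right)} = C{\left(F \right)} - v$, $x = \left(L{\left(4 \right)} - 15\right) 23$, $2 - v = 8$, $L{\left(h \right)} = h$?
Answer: $- \frac{331}{7} \approx -47.286$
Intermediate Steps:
$v = -6$ ($v = 2 - 8 = -6$)
$x = -253$ ($x = \left(4 - 15\right) 23 = \left(-11\right) 23 = -253$)
$p = - \frac{506}{7}$ ($p = - \frac{\left(-253\right) \frac{8}{-14}}{2} = - \frac{\left(-253\right) 8 \left(- \frac{1}{14}\right)}{2} = - \frac{\left(-253\right) \left(- \frac{4}{7}\right)}{2} = \left(- \frac{1}{2}\right) \frac{1012}{7} = - \frac{506}{7} \approx -72.286$)
$k{\left(F,V \right)} = 9$ ($k{\left(F,V \right)} = 3 - -6 = 3 + 6 = 9$)
$R{\left(k{\left(4,-10 \right)},16 \right)} + p = \left(9 + 16\right) - \frac{506}{7} = 25 - \frac{506}{7} = - \frac{331}{7}$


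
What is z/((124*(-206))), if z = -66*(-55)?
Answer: -1815/12772 ≈ -0.14211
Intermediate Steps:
z = 3630
z/((124*(-206))) = 3630/((124*(-206))) = 3630/(-25544) = 3630*(-1/25544) = -1815/12772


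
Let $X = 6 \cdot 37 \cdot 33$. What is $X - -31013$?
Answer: $38339$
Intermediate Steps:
$X = 7326$ ($X = 222 \cdot 33 = 7326$)
$X - -31013 = 7326 - -31013 = 7326 + 31013 = 38339$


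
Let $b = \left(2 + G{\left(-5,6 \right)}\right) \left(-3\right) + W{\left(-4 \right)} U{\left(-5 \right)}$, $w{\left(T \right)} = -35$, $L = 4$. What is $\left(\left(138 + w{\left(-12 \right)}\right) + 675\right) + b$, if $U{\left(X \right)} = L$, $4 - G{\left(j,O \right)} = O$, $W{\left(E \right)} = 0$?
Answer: $778$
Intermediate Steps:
$G{\left(j,O \right)} = 4 - O$
$U{\left(X \right)} = 4$
$b = 0$ ($b = \left(2 + \left(4 - 6\right)\right) \left(-3\right) + 0 \cdot 4 = \left(2 + \left(4 - 6\right)\right) \left(-3\right) + 0 = \left(2 - 2\right) \left(-3\right) + 0 = 0 \left(-3\right) + 0 = 0 + 0 = 0$)
$\left(\left(138 + w{\left(-12 \right)}\right) + 675\right) + b = \left(\left(138 - 35\right) + 675\right) + 0 = \left(103 + 675\right) + 0 = 778 + 0 = 778$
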